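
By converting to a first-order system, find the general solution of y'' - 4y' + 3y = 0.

Let x_1 = y, x_2 = y'. Then x_1' = x_2 and x_2' = -3x_1 + 4x_2.
A = [[0,1],[-3,4]]; det(A-λI) = λ^2 - 4λ + 3.
Eigenvalues λ = 1, 3 with eigenvectors (1,1), (1,3).

y(t) = c_1e^(t) + c_2e^(3t)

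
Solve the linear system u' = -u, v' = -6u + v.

Coefficient matrix A = [[-1, 0], [-6, 1]].
Characteristic polynomial det(A - λI) = λ^2 - 1 = 0.
Eigenvalues λ = 1, -1.
For λ=1: (A-λI) row 1 is [-2, 0], so an eigenvector is (0, -1).
For λ=-1: (A-λI) row 2 is [-6, 2], so an eigenvector is (1, 3).
General solution: c_1e^(t)(0,-1) + c_2e^(-t)(1,3).

u(t) = c_2e^(-t), v(t) = -c_1e^(t) + 3c_2e^(-t)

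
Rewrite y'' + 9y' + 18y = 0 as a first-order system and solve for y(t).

Let x_1 = y, x_2 = y'. Then x_1' = x_2 and x_2' = -18x_1 - 9x_2.
A = [[0,1],[-18,-9]]; det(A-λI) = λ^2 + 9λ + 18.
Eigenvalues λ = -6, -3 with eigenvectors (1,-6), (1,-3).

y(t) = c_1e^(-6t) + c_2e^(-3t)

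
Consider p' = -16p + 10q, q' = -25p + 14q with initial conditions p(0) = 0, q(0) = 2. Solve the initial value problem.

Coefficient matrix A = [[-16, 10], [-25, 14]].
Characteristic polynomial det(A - λI) = λ^2 + 2λ + 26 = 0.
Eigenvalues λ = -1 ± 5i (complex conjugate pair).
For λ=-1+5i: an eigenvector is (1,2) - i(1,1) = (1 - i, 2 - i).
A real fundamental pair from Re and Im of e^((-1+5i)t)v: X_1 = e^(-t)(cos(5t)·(1,2) + sin(5t)·(1,1)), X_2 = e^(-t)(sin(5t)·(1,2) - cos(5t)·(1,1)).
General solution: K_1X_1 + K_2X_2.
Applying p(0)=0, q(0)=2 gives K_1=2, K_2=2.

p(t) = 4e^(-t)sin(5t), q(t) = 6e^(-t)sin(5t) + 2e^(-t)cos(5t)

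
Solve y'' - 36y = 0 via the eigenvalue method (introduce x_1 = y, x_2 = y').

Let x_1 = y, x_2 = y'. Then x_1' = x_2 and x_2' = 36x_1.
A = [[0,1],[36,0]]; det(A-λI) = λ^2 - 36.
Eigenvalues λ = 6, -6 with eigenvectors (1,6), (1,-6).

y(t) = C_1e^(6t) + C_2e^(-6t)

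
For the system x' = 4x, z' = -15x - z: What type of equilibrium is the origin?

A = [[4,0],[-15,-1]]; det(A-λI) = λ^2 - 3λ - 4.
λ = -1, 4: opposite signs.

saddle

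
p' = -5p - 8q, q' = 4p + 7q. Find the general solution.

Coefficient matrix A = [[-5, -8], [4, 7]].
Characteristic polynomial det(A - λI) = λ^2 - 2λ - 3 = 0.
Eigenvalues λ = 3, -1.
For λ=3: (A-λI) row 1 is [-8, -8], so an eigenvector is (-1, 1).
For λ=-1: (A-λI) row 1 is [-4, -8], so an eigenvector is (2, -1).
General solution: c_1e^(3t)(-1,1) + c_2e^(-t)(2,-1).

p(t) = -c_1e^(3t) + 2c_2e^(-t), q(t) = c_1e^(3t) - c_2e^(-t)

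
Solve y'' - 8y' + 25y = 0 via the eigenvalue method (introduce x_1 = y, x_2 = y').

Let x_1 = y, x_2 = y'. Then x_1' = x_2 and x_2' = -25x_1 + 8x_2.
A = [[0,1],[-25,8]]; det(A-λI) = λ^2 - 8λ + 25.
Eigenvalues λ = 4 ± 3i.

y(t) = C_1e^(4t)cos(3t) + C_2e^(4t)sin(3t)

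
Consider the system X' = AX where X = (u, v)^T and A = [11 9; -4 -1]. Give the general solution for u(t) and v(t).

u(t) = 3K_1e^(5t) + 3K_2te^(5t) + 2K_2e^(5t), v(t) = -2K_1e^(5t) - 2K_2te^(5t) - K_2e^(5t)

Coefficient matrix A = [[11, 9], [-4, -1]].
Characteristic polynomial det(A - λI) = λ^2 - 10λ + 25 = 0.
Single eigenvalue λ = 5 with algebraic multiplicity 2.
Eigenvector v = (3,-2); generalized eigenvector w with (A-λI)w=v is (2,-1).
General solution: e^(5t)[K_1·v + K_2·(t·v + w)].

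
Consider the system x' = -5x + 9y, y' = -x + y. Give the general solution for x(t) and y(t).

x(t) = 3K_1e^(-2t) + 3K_2te^(-2t) - K_2e^(-2t), y(t) = K_1e^(-2t) + K_2te^(-2t)

Coefficient matrix A = [[-5, 9], [-1, 1]].
Characteristic polynomial det(A - λI) = λ^2 + 4λ + 4 = 0.
Single eigenvalue λ = -2 with algebraic multiplicity 2.
Eigenvector v = (3,1); generalized eigenvector w with (A-λI)w=v is (-1,0).
General solution: e^(-2t)[K_1·v + K_2·(t·v + w)].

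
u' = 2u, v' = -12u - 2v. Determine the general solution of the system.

Coefficient matrix A = [[2, 0], [-12, -2]].
Characteristic polynomial det(A - λI) = λ^2 - 4 = 0.
Eigenvalues λ = -2, 2.
For λ=-2: (A-λI) row 1 is [4, 0], so an eigenvector is (0, -1).
For λ=2: (A-λI) row 2 is [-12, -4], so an eigenvector is (-1, 3).
General solution: C_1e^(-2t)(0,-1) + C_2e^(2t)(-1,3).

u(t) = -C_2e^(2t), v(t) = -C_1e^(-2t) + 3C_2e^(2t)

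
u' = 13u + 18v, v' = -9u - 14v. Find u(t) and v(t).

Coefficient matrix A = [[13, 18], [-9, -14]].
Characteristic polynomial det(A - λI) = λ^2 + λ - 20 = 0.
Eigenvalues λ = -5, 4.
For λ=-5: (A-λI) row 1 is [18, 18], so an eigenvector is (-1, 1).
For λ=4: (A-λI) row 1 is [9, 18], so an eigenvector is (-2, 1).
General solution: c_1e^(-5t)(-1,1) + c_2e^(4t)(-2,1).

u(t) = -c_1e^(-5t) - 2c_2e^(4t), v(t) = c_1e^(-5t) + c_2e^(4t)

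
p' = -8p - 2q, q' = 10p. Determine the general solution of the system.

p(t) = c_1e^(-4t)sin(2t) - c_2e^(-4t)cos(2t), q(t) = -2c_1e^(-4t)sin(2t) - c_1e^(-4t)cos(2t) - c_2e^(-4t)sin(2t) + 2c_2e^(-4t)cos(2t)

Coefficient matrix A = [[-8, -2], [10, 0]].
Characteristic polynomial det(A - λI) = λ^2 + 8λ + 20 = 0.
Eigenvalues λ = -4 ± 2i (complex conjugate pair).
For λ=-4+2i: an eigenvector is (0,-1) - i(1,-2) = (0 - i, -1 + 2i).
A real fundamental pair from Re and Im of e^((-4+2i)t)v: X_1 = e^(-4t)(cos(2t)·(0,-1) + sin(2t)·(1,-2)), X_2 = e^(-4t)(sin(2t)·(0,-1) - cos(2t)·(1,-2)).
General solution: c_1X_1 + c_2X_2.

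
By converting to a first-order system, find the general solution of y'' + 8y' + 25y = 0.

Let x_1 = y, x_2 = y'. Then x_1' = x_2 and x_2' = -25x_1 - 8x_2.
A = [[0,1],[-25,-8]]; det(A-λI) = λ^2 + 8λ + 25.
Eigenvalues λ = -4 ± 3i.

y(t) = c_1e^(-4t)cos(3t) + c_2e^(-4t)sin(3t)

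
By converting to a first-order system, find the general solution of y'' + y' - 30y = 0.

Let x_1 = y, x_2 = y'. Then x_1' = x_2 and x_2' = 30x_1 - x_2.
A = [[0,1],[30,-1]]; det(A-λI) = λ^2 + λ - 30.
Eigenvalues λ = -6, 5 with eigenvectors (1,-6), (1,5).

y(t) = C_1e^(-6t) + C_2e^(5t)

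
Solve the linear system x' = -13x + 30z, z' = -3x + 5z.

Coefficient matrix A = [[-13, 30], [-3, 5]].
Characteristic polynomial det(A - λI) = λ^2 + 8λ + 25 = 0.
Eigenvalues λ = -4 ± 3i (complex conjugate pair).
For λ=-4+3i: an eigenvector is (3,1) - i(1,0) = (3 - i, 1).
A real fundamental pair from Re and Im of e^((-4+3i)t)v: X_1 = e^(-4t)(cos(3t)·(3,1) + sin(3t)·(1,0)), X_2 = e^(-4t)(sin(3t)·(3,1) - cos(3t)·(1,0)).
General solution: C_1X_1 + C_2X_2.

x(t) = C_1e^(-4t)sin(3t) + 3C_1e^(-4t)cos(3t) + 3C_2e^(-4t)sin(3t) - C_2e^(-4t)cos(3t), z(t) = C_1e^(-4t)cos(3t) + C_2e^(-4t)sin(3t)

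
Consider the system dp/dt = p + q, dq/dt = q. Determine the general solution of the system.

p(t) = -K_1e^(t) - K_2te^(t) + 2K_2e^(t), q(t) = -K_2e^(t)

Coefficient matrix A = [[1, 1], [0, 1]].
Characteristic polynomial det(A - λI) = λ^2 - 2λ + 1 = 0.
Single eigenvalue λ = 1 with algebraic multiplicity 2.
Eigenvector v = (-1,0); generalized eigenvector w with (A-λI)w=v is (2,-1).
General solution: e^(t)[K_1·v + K_2·(t·v + w)].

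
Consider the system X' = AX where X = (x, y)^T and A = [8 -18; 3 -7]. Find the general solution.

Coefficient matrix A = [[8, -18], [3, -7]].
Characteristic polynomial det(A - λI) = λ^2 - λ - 2 = 0.
Eigenvalues λ = -1, 2.
For λ=-1: (A-λI) row 1 is [9, -18], so an eigenvector is (2, 1).
For λ=2: (A-λI) row 1 is [6, -18], so an eigenvector is (3, 1).
General solution: C_1e^(-t)(2,1) + C_2e^(2t)(3,1).

x(t) = 2C_1e^(-t) + 3C_2e^(2t), y(t) = C_1e^(-t) + C_2e^(2t)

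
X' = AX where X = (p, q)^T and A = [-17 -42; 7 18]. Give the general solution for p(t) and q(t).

Coefficient matrix A = [[-17, -42], [7, 18]].
Characteristic polynomial det(A - λI) = λ^2 - λ - 12 = 0.
Eigenvalues λ = -3, 4.
For λ=-3: (A-λI) row 1 is [-14, -42], so an eigenvector is (3, -1).
For λ=4: (A-λI) row 1 is [-21, -42], so an eigenvector is (2, -1).
General solution: K_1e^(-3t)(3,-1) + K_2e^(4t)(2,-1).

p(t) = 3K_1e^(-3t) + 2K_2e^(4t), q(t) = -K_1e^(-3t) - K_2e^(4t)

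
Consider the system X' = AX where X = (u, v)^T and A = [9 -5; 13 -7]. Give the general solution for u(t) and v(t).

u(t) = -2c_1e^(t)sin(t) + c_1e^(t)cos(t) + c_2e^(t)sin(t) + 2c_2e^(t)cos(t), v(t) = -3c_1e^(t)sin(t) + 2c_1e^(t)cos(t) + 2c_2e^(t)sin(t) + 3c_2e^(t)cos(t)

Coefficient matrix A = [[9, -5], [13, -7]].
Characteristic polynomial det(A - λI) = λ^2 - 2λ + 2 = 0.
Eigenvalues λ = 1 ± i (complex conjugate pair).
For λ=1+i: an eigenvector is (1,2) - i(-2,-3) = (1 + 2i, 2 + 3i).
A real fundamental pair from Re and Im of e^((1+i)t)v: X_1 = e^(t)(cos(t)·(1,2) + sin(t)·(-2,-3)), X_2 = e^(t)(sin(t)·(1,2) - cos(t)·(-2,-3)).
General solution: c_1X_1 + c_2X_2.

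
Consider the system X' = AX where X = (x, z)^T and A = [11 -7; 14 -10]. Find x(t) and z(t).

Coefficient matrix A = [[11, -7], [14, -10]].
Characteristic polynomial det(A - λI) = λ^2 - λ - 12 = 0.
Eigenvalues λ = -3, 4.
For λ=-3: (A-λI) row 1 is [14, -7], so an eigenvector is (-1, -2).
For λ=4: (A-λI) row 1 is [7, -7], so an eigenvector is (-1, -1).
General solution: c_1e^(-3t)(-1,-2) + c_2e^(4t)(-1,-1).

x(t) = -c_1e^(-3t) - c_2e^(4t), z(t) = -2c_1e^(-3t) - c_2e^(4t)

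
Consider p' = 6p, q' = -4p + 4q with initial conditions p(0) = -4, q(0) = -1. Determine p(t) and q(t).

Coefficient matrix A = [[6, 0], [-4, 4]].
Characteristic polynomial det(A - λI) = λ^2 - 10λ + 24 = 0.
Eigenvalues λ = 6, 4.
For λ=6: (A-λI) row 2 is [-4, -2], so an eigenvector is (1, -2).
For λ=4: (A-λI) row 1 is [2, 0], so an eigenvector is (0, 1).
General solution: K_1e^(6t)(1,-2) + K_2e^(4t)(0,1).
Applying p(0)=-4, q(0)=-1 gives K_1=-4, K_2=-9.

p(t) = -4e^(6t), q(t) = 8e^(6t) - 9e^(4t)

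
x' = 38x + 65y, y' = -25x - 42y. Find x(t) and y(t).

Coefficient matrix A = [[38, 65], [-25, -42]].
Characteristic polynomial det(A - λI) = λ^2 + 4λ + 29 = 0.
Eigenvalues λ = -2 ± 5i (complex conjugate pair).
For λ=-2+5i: an eigenvector is (2,-1) - i(3,-2) = (2 - 3i, -1 + 2i).
A real fundamental pair from Re and Im of e^((-2+5i)t)v: X_1 = e^(-2t)(cos(5t)·(2,-1) + sin(5t)·(3,-2)), X_2 = e^(-2t)(sin(5t)·(2,-1) - cos(5t)·(3,-2)).
General solution: C_1X_1 + C_2X_2.

x(t) = 3C_1e^(-2t)sin(5t) + 2C_1e^(-2t)cos(5t) + 2C_2e^(-2t)sin(5t) - 3C_2e^(-2t)cos(5t), y(t) = -2C_1e^(-2t)sin(5t) - C_1e^(-2t)cos(5t) - C_2e^(-2t)sin(5t) + 2C_2e^(-2t)cos(5t)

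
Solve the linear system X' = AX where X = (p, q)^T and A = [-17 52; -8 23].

Coefficient matrix A = [[-17, 52], [-8, 23]].
Characteristic polynomial det(A - λI) = λ^2 - 6λ + 25 = 0.
Eigenvalues λ = 3 ± 4i (complex conjugate pair).
For λ=3+4i: an eigenvector is (3,1) - i(-2,-1) = (3 + 2i, 1 + i).
A real fundamental pair from Re and Im of e^((3+4i)t)v: X_1 = e^(3t)(cos(4t)·(3,1) + sin(4t)·(-2,-1)), X_2 = e^(3t)(sin(4t)·(3,1) - cos(4t)·(-2,-1)).
General solution: C_1X_1 + C_2X_2.

p(t) = -2C_1e^(3t)sin(4t) + 3C_1e^(3t)cos(4t) + 3C_2e^(3t)sin(4t) + 2C_2e^(3t)cos(4t), q(t) = -C_1e^(3t)sin(4t) + C_1e^(3t)cos(4t) + C_2e^(3t)sin(4t) + C_2e^(3t)cos(4t)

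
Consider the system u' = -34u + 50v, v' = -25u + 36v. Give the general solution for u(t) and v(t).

u(t) = -3c_1e^(t)sin(5t) - c_1e^(t)cos(5t) - c_2e^(t)sin(5t) + 3c_2e^(t)cos(5t), v(t) = -2c_1e^(t)sin(5t) - c_1e^(t)cos(5t) - c_2e^(t)sin(5t) + 2c_2e^(t)cos(5t)

Coefficient matrix A = [[-34, 50], [-25, 36]].
Characteristic polynomial det(A - λI) = λ^2 - 2λ + 26 = 0.
Eigenvalues λ = 1 ± 5i (complex conjugate pair).
For λ=1+5i: an eigenvector is (-1,-1) - i(-3,-2) = (-1 + 3i, -1 + 2i).
A real fundamental pair from Re and Im of e^((1+5i)t)v: X_1 = e^(t)(cos(5t)·(-1,-1) + sin(5t)·(-3,-2)), X_2 = e^(t)(sin(5t)·(-1,-1) - cos(5t)·(-3,-2)).
General solution: c_1X_1 + c_2X_2.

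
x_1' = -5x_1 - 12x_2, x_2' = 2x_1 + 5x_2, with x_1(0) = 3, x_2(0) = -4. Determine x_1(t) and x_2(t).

Coefficient matrix A = [[-5, -12], [2, 5]].
Characteristic polynomial det(A - λI) = λ^2 - 1 = 0.
Eigenvalues λ = -1, 1.
For λ=-1: (A-λI) row 1 is [-4, -12], so an eigenvector is (3, -1).
For λ=1: (A-λI) row 1 is [-6, -12], so an eigenvector is (2, -1).
General solution: K_1e^(-t)(3,-1) + K_2e^(t)(2,-1).
Applying x_1(0)=3, x_2(0)=-4 gives K_1=-5, K_2=9.

x_1(t) = 18e^(t) - 15e^(-t), x_2(t) = -9e^(t) + 5e^(-t)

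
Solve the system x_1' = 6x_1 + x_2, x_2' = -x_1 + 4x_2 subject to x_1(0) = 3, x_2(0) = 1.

Coefficient matrix A = [[6, 1], [-1, 4]].
Characteristic polynomial det(A - λI) = λ^2 - 10λ + 25 = 0.
Single eigenvalue λ = 5 with algebraic multiplicity 2.
Eigenvector v = (1,-1); generalized eigenvector w with (A-λI)w=v is (2,-1).
General solution: e^(5t)[c_1·v + c_2·(t·v + w)].
Applying x_1(0)=3, x_2(0)=1 gives c_1=-5, c_2=4.

x_1(t) = 4te^(5t) + 3e^(5t), x_2(t) = -4te^(5t) + e^(5t)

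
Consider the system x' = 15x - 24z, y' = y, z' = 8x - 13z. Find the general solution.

x(t) = -3K_1e^(-t) + 2K_3e^(3t), y(t) = K_2e^(t), z(t) = -2K_1e^(-t) + K_3e^(3t)

Coefficient matrix A = [[15, 0, -24], [0, 1, 0], [8, 0, -13]].
det(A - λI) = 0 gives eigenvalues λ = -1, 1, 3.
For λ=-1: eigenvector (-3,0,-2).
For λ=1: eigenvector (0,1,0).
For λ=3: eigenvector (2,0,1).
General solution: K_1e^(-t)(-3,0,-2) + K_2e^(t)(0,1,0) + K_3e^(3t)(2,0,1).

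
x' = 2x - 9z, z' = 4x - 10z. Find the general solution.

Coefficient matrix A = [[2, -9], [4, -10]].
Characteristic polynomial det(A - λI) = λ^2 + 8λ + 16 = 0.
Single eigenvalue λ = -4 with algebraic multiplicity 2.
Eigenvector v = (-3,-2); generalized eigenvector w with (A-λI)w=v is (-2,-1).
General solution: e^(-4t)[K_1·v + K_2·(t·v + w)].

x(t) = -3K_1e^(-4t) - 3K_2te^(-4t) - 2K_2e^(-4t), z(t) = -2K_1e^(-4t) - 2K_2te^(-4t) - K_2e^(-4t)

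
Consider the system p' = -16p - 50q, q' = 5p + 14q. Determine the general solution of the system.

p(t) = 3c_1e^(-t)sin(5t) - c_1e^(-t)cos(5t) - c_2e^(-t)sin(5t) - 3c_2e^(-t)cos(5t), q(t) = -c_1e^(-t)sin(5t) + c_2e^(-t)cos(5t)

Coefficient matrix A = [[-16, -50], [5, 14]].
Characteristic polynomial det(A - λI) = λ^2 + 2λ + 26 = 0.
Eigenvalues λ = -1 ± 5i (complex conjugate pair).
For λ=-1+5i: an eigenvector is (-1,0) - i(3,-1) = (-1 - 3i, 0 + i).
A real fundamental pair from Re and Im of e^((-1+5i)t)v: X_1 = e^(-t)(cos(5t)·(-1,0) + sin(5t)·(3,-1)), X_2 = e^(-t)(sin(5t)·(-1,0) - cos(5t)·(3,-1)).
General solution: c_1X_1 + c_2X_2.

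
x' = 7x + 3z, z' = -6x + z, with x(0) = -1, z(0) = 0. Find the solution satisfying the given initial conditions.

x(t) = -e^(4t)sin(3t) - e^(4t)cos(3t), z(t) = 2e^(4t)sin(3t)

Coefficient matrix A = [[7, 3], [-6, 1]].
Characteristic polynomial det(A - λI) = λ^2 - 8λ + 25 = 0.
Eigenvalues λ = 4 ± 3i (complex conjugate pair).
For λ=4+3i: an eigenvector is (0,1) - i(1,-1) = (0 - i, 1 + i).
A real fundamental pair from Re and Im of e^((4+3i)t)v: X_1 = e^(4t)(cos(3t)·(0,1) + sin(3t)·(1,-1)), X_2 = e^(4t)(sin(3t)·(0,1) - cos(3t)·(1,-1)).
General solution: K_1X_1 + K_2X_2.
Applying x(0)=-1, z(0)=0 gives K_1=-1, K_2=1.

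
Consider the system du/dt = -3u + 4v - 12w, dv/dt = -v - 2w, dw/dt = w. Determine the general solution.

u(t) = C_1e^(-3t) + 2C_2e^(-t) - 4C_3e^(t), v(t) = C_2e^(-t) - C_3e^(t), w(t) = C_3e^(t)

Coefficient matrix A = [[-3, 4, -12], [0, -1, -2], [0, 0, 1]].
det(A - λI) = 0 gives eigenvalues λ = -3, -1, 1.
For λ=-3: eigenvector (1,0,0).
For λ=-1: eigenvector (2,1,0).
For λ=1: eigenvector (-4,-1,1).
General solution: C_1e^(-3t)(1,0,0) + C_2e^(-t)(2,1,0) + C_3e^(t)(-4,-1,1).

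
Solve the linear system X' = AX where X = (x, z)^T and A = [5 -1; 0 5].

x(t) = c_1e^(5t) + c_2te^(5t) + c_2e^(5t), z(t) = -c_2e^(5t)

Coefficient matrix A = [[5, -1], [0, 5]].
Characteristic polynomial det(A - λI) = λ^2 - 10λ + 25 = 0.
Single eigenvalue λ = 5 with algebraic multiplicity 2.
Eigenvector v = (1,0); generalized eigenvector w with (A-λI)w=v is (1,-1).
General solution: e^(5t)[c_1·v + c_2·(t·v + w)].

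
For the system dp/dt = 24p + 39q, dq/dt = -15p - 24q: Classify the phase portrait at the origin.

A = [[24,39],[-15,-24]]; det(A-λI) = λ^2 + 9.
λ = 0 ± 3i: zero real part.

center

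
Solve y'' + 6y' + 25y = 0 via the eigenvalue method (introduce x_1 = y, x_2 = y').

y(t) = K_1e^(-3t)cos(4t) + K_2e^(-3t)sin(4t)

Let x_1 = y, x_2 = y'. Then x_1' = x_2 and x_2' = -25x_1 - 6x_2.
A = [[0,1],[-25,-6]]; det(A-λI) = λ^2 + 6λ + 25.
Eigenvalues λ = -3 ± 4i.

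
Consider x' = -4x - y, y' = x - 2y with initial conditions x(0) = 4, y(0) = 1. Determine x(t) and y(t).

Coefficient matrix A = [[-4, -1], [1, -2]].
Characteristic polynomial det(A - λI) = λ^2 + 6λ + 9 = 0.
Single eigenvalue λ = -3 with algebraic multiplicity 2.
Eigenvector v = (1,-1); generalized eigenvector w with (A-λI)w=v is (2,-3).
General solution: e^(-3t)[c_1·v + c_2·(t·v + w)].
Applying x(0)=4, y(0)=1 gives c_1=14, c_2=-5.

x(t) = -5te^(-3t) + 4e^(-3t), y(t) = 5te^(-3t) + e^(-3t)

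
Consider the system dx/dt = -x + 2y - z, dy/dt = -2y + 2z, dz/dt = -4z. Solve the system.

x(t) = c_1e^(-t) + c_2e^(-4t) - 2c_3e^(-2t), y(t) = -c_2e^(-4t) + c_3e^(-2t), z(t) = c_2e^(-4t)

Coefficient matrix A = [[-1, 2, -1], [0, -2, 2], [0, 0, -4]].
det(A - λI) = 0 gives eigenvalues λ = -1, -4, -2.
For λ=-1: eigenvector (1,0,0).
For λ=-4: eigenvector (1,-1,1).
For λ=-2: eigenvector (-2,1,0).
General solution: c_1e^(-t)(1,0,0) + c_2e^(-4t)(1,-1,1) + c_3e^(-2t)(-2,1,0).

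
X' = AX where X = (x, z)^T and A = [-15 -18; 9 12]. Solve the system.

Coefficient matrix A = [[-15, -18], [9, 12]].
Characteristic polynomial det(A - λI) = λ^2 + 3λ - 18 = 0.
Eigenvalues λ = -6, 3.
For λ=-6: (A-λI) row 1 is [-9, -18], so an eigenvector is (-2, 1).
For λ=3: (A-λI) row 1 is [-18, -18], so an eigenvector is (-1, 1).
General solution: K_1e^(-6t)(-2,1) + K_2e^(3t)(-1,1).

x(t) = -2K_1e^(-6t) - K_2e^(3t), z(t) = K_1e^(-6t) + K_2e^(3t)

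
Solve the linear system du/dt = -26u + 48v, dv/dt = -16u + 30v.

Coefficient matrix A = [[-26, 48], [-16, 30]].
Characteristic polynomial det(A - λI) = λ^2 - 4λ - 12 = 0.
Eigenvalues λ = 6, -2.
For λ=6: (A-λI) row 1 is [-32, 48], so an eigenvector is (3, 2).
For λ=-2: (A-λI) row 1 is [-24, 48], so an eigenvector is (2, 1).
General solution: C_1e^(6t)(3,2) + C_2e^(-2t)(2,1).

u(t) = 3C_1e^(6t) + 2C_2e^(-2t), v(t) = 2C_1e^(6t) + C_2e^(-2t)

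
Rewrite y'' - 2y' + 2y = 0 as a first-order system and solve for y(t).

Let x_1 = y, x_2 = y'. Then x_1' = x_2 and x_2' = -2x_1 + 2x_2.
A = [[0,1],[-2,2]]; det(A-λI) = λ^2 - 2λ + 2.
Eigenvalues λ = 1 ± i.

y(t) = c_1e^(t)cos(t) + c_2e^(t)sin(t)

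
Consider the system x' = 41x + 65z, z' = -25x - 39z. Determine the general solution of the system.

x(t) = -2c_1e^(t)sin(5t) + 3c_1e^(t)cos(5t) + 3c_2e^(t)sin(5t) + 2c_2e^(t)cos(5t), z(t) = c_1e^(t)sin(5t) - 2c_1e^(t)cos(5t) - 2c_2e^(t)sin(5t) - c_2e^(t)cos(5t)

Coefficient matrix A = [[41, 65], [-25, -39]].
Characteristic polynomial det(A - λI) = λ^2 - 2λ + 26 = 0.
Eigenvalues λ = 1 ± 5i (complex conjugate pair).
For λ=1+5i: an eigenvector is (3,-2) - i(-2,1) = (3 + 2i, -2 - i).
A real fundamental pair from Re and Im of e^((1+5i)t)v: X_1 = e^(t)(cos(5t)·(3,-2) + sin(5t)·(-2,1)), X_2 = e^(t)(sin(5t)·(3,-2) - cos(5t)·(-2,1)).
General solution: c_1X_1 + c_2X_2.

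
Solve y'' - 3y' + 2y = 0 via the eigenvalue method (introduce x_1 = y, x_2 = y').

Let x_1 = y, x_2 = y'. Then x_1' = x_2 and x_2' = -2x_1 + 3x_2.
A = [[0,1],[-2,3]]; det(A-λI) = λ^2 - 3λ + 2.
Eigenvalues λ = 2, 1 with eigenvectors (1,2), (1,1).

y(t) = c_1e^(2t) + c_2e^(t)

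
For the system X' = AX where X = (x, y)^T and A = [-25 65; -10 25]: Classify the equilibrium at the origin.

center

A = [[-25,65],[-10,25]]; det(A-λI) = λ^2 + 25.
λ = 0 ± 5i: zero real part.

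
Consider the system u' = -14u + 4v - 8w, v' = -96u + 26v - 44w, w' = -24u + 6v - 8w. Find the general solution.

Coefficient matrix A = [[-14, 4, -8], [-96, 26, -44], [-24, 6, -8]].
det(A - λI) = 0 gives eigenvalues λ = -2, 2, 4.
For λ=-2: eigenvector (1,5,1).
For λ=2: eigenvector (1,4,0).
For λ=4: eigenvector (0,2,1).
General solution: C_1e^(-2t)(1,5,1) + C_2e^(2t)(1,4,0) + C_3e^(4t)(0,2,1).

u(t) = C_1e^(-2t) + C_2e^(2t), v(t) = 5C_1e^(-2t) + 4C_2e^(2t) + 2C_3e^(4t), w(t) = C_1e^(-2t) + C_3e^(4t)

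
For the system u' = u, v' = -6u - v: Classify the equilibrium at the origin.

A = [[1,0],[-6,-1]]; det(A-λI) = λ^2 - 1.
λ = 1, -1: opposite signs.

saddle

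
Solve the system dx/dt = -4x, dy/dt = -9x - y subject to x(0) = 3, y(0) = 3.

x(t) = 3e^(-4t), y(t) = -6e^(-t) + 9e^(-4t)

Coefficient matrix A = [[-4, 0], [-9, -1]].
Characteristic polynomial det(A - λI) = λ^2 + 5λ + 4 = 0.
Eigenvalues λ = -1, -4.
For λ=-1: (A-λI) row 1 is [-3, 0], so an eigenvector is (0, -1).
For λ=-4: (A-λI) row 2 is [-9, 3], so an eigenvector is (-1, -3).
General solution: C_1e^(-t)(0,-1) + C_2e^(-4t)(-1,-3).
Applying x(0)=3, y(0)=3 gives C_1=6, C_2=-3.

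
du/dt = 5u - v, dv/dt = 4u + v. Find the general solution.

u(t) = c_1e^(3t) + c_2te^(3t) + c_2e^(3t), v(t) = 2c_1e^(3t) + 2c_2te^(3t) + c_2e^(3t)

Coefficient matrix A = [[5, -1], [4, 1]].
Characteristic polynomial det(A - λI) = λ^2 - 6λ + 9 = 0.
Single eigenvalue λ = 3 with algebraic multiplicity 2.
Eigenvector v = (1,2); generalized eigenvector w with (A-λI)w=v is (1,1).
General solution: e^(3t)[c_1·v + c_2·(t·v + w)].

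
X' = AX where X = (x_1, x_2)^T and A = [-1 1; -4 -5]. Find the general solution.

Coefficient matrix A = [[-1, 1], [-4, -5]].
Characteristic polynomial det(A - λI) = λ^2 + 6λ + 9 = 0.
Single eigenvalue λ = -3 with algebraic multiplicity 2.
Eigenvector v = (1,-2); generalized eigenvector w with (A-λI)w=v is (2,-3).
General solution: e^(-3t)[C_1·v + C_2·(t·v + w)].

x_1(t) = C_1e^(-3t) + C_2te^(-3t) + 2C_2e^(-3t), x_2(t) = -2C_1e^(-3t) - 2C_2te^(-3t) - 3C_2e^(-3t)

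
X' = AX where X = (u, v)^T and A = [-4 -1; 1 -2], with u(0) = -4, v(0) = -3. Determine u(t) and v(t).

u(t) = 7te^(-3t) - 4e^(-3t), v(t) = -7te^(-3t) - 3e^(-3t)

Coefficient matrix A = [[-4, -1], [1, -2]].
Characteristic polynomial det(A - λI) = λ^2 + 6λ + 9 = 0.
Single eigenvalue λ = -3 with algebraic multiplicity 2.
Eigenvector v = (-1,1); generalized eigenvector w with (A-λI)w=v is (2,-1).
General solution: e^(-3t)[c_1·v + c_2·(t·v + w)].
Applying u(0)=-4, v(0)=-3 gives c_1=-10, c_2=-7.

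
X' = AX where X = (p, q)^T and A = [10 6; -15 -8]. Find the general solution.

Coefficient matrix A = [[10, 6], [-15, -8]].
Characteristic polynomial det(A - λI) = λ^2 - 2λ + 10 = 0.
Eigenvalues λ = 1 ± 3i (complex conjugate pair).
For λ=1+3i: an eigenvector is (-1,2) - i(1,-1) = (-1 - i, 2 + i).
A real fundamental pair from Re and Im of e^((1+3i)t)v: X_1 = e^(t)(cos(3t)·(-1,2) + sin(3t)·(1,-1)), X_2 = e^(t)(sin(3t)·(-1,2) - cos(3t)·(1,-1)).
General solution: C_1X_1 + C_2X_2.

p(t) = C_1e^(t)sin(3t) - C_1e^(t)cos(3t) - C_2e^(t)sin(3t) - C_2e^(t)cos(3t), q(t) = -C_1e^(t)sin(3t) + 2C_1e^(t)cos(3t) + 2C_2e^(t)sin(3t) + C_2e^(t)cos(3t)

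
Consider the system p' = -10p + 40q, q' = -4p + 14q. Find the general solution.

Coefficient matrix A = [[-10, 40], [-4, 14]].
Characteristic polynomial det(A - λI) = λ^2 - 4λ + 20 = 0.
Eigenvalues λ = 2 ± 4i (complex conjugate pair).
For λ=2+4i: an eigenvector is (1,0) - i(-3,-1) = (1 + 3i, 0 + i).
A real fundamental pair from Re and Im of e^((2+4i)t)v: X_1 = e^(2t)(cos(4t)·(1,0) + sin(4t)·(-3,-1)), X_2 = e^(2t)(sin(4t)·(1,0) - cos(4t)·(-3,-1)).
General solution: C_1X_1 + C_2X_2.

p(t) = -3C_1e^(2t)sin(4t) + C_1e^(2t)cos(4t) + C_2e^(2t)sin(4t) + 3C_2e^(2t)cos(4t), q(t) = -C_1e^(2t)sin(4t) + C_2e^(2t)cos(4t)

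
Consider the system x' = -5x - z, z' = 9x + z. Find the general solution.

Coefficient matrix A = [[-5, -1], [9, 1]].
Characteristic polynomial det(A - λI) = λ^2 + 4λ + 4 = 0.
Single eigenvalue λ = -2 with algebraic multiplicity 2.
Eigenvector v = (-1,3); generalized eigenvector w with (A-λI)w=v is (0,1).
General solution: e^(-2t)[C_1·v + C_2·(t·v + w)].

x(t) = -C_1e^(-2t) - C_2te^(-2t), z(t) = 3C_1e^(-2t) + 3C_2te^(-2t) + C_2e^(-2t)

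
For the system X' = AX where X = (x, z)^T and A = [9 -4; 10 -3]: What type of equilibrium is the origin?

unstable spiral

A = [[9,-4],[10,-3]]; det(A-λI) = λ^2 - 6λ + 13.
λ = 3 ± 2i: positive real part.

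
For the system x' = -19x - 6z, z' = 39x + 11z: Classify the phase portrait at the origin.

stable spiral

A = [[-19,-6],[39,11]]; det(A-λI) = λ^2 + 8λ + 25.
λ = -4 ± 3i: negative real part.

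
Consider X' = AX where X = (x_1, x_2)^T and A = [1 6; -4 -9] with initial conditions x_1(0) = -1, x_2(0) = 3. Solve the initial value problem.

Coefficient matrix A = [[1, 6], [-4, -9]].
Characteristic polynomial det(A - λI) = λ^2 + 8λ + 15 = 0.
Eigenvalues λ = -5, -3.
For λ=-5: (A-λI) row 1 is [6, 6], so an eigenvector is (-1, 1).
For λ=-3: (A-λI) row 1 is [4, 6], so an eigenvector is (3, -2).
General solution: K_1e^(-5t)(-1,1) + K_2e^(-3t)(3,-2).
Applying x_1(0)=-1, x_2(0)=3 gives K_1=7, K_2=2.

x_1(t) = 6e^(-3t) - 7e^(-5t), x_2(t) = -4e^(-3t) + 7e^(-5t)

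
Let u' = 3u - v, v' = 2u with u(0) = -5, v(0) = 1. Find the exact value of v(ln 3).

A = [[3,-1],[2,0]]; eigenvalues λ = 2, 1.
Eigenvectors: (1,1) for λ=2, (-1,-2) for λ=1.
From the initial condition, c_1 = -11, c_2 = -6.
v(ln 3) = (-11)(3^2)(1) + (-6)(3^1)(-2) = -63.

-63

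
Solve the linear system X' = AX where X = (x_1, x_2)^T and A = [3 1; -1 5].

Coefficient matrix A = [[3, 1], [-1, 5]].
Characteristic polynomial det(A - λI) = λ^2 - 8λ + 16 = 0.
Single eigenvalue λ = 4 with algebraic multiplicity 2.
Eigenvector v = (1,1); generalized eigenvector w with (A-λI)w=v is (1,2).
General solution: e^(4t)[K_1·v + K_2·(t·v + w)].

x_1(t) = K_1e^(4t) + K_2te^(4t) + K_2e^(4t), x_2(t) = K_1e^(4t) + K_2te^(4t) + 2K_2e^(4t)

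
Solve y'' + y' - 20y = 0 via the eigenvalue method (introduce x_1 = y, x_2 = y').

y(t) = C_1e^(-5t) + C_2e^(4t)

Let x_1 = y, x_2 = y'. Then x_1' = x_2 and x_2' = 20x_1 - x_2.
A = [[0,1],[20,-1]]; det(A-λI) = λ^2 + λ - 20.
Eigenvalues λ = -5, 4 with eigenvectors (1,-5), (1,4).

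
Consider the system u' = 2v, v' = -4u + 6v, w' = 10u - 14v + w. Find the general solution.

u(t) = -C_1e^(4t) + C_2e^(2t), v(t) = -2C_1e^(4t) + C_2e^(2t), w(t) = 6C_1e^(4t) - 4C_2e^(2t) + C_3e^(t)

Coefficient matrix A = [[0, 2, 0], [-4, 6, 0], [10, -14, 1]].
det(A - λI) = 0 gives eigenvalues λ = 4, 2, 1.
For λ=4: eigenvector (-1,-2,6).
For λ=2: eigenvector (1,1,-4).
For λ=1: eigenvector (0,0,1).
General solution: C_1e^(4t)(-1,-2,6) + C_2e^(2t)(1,1,-4) + C_3e^(t)(0,0,1).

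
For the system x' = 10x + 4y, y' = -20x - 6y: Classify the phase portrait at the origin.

A = [[10,4],[-20,-6]]; det(A-λI) = λ^2 - 4λ + 20.
λ = 2 ± 4i: positive real part.

unstable spiral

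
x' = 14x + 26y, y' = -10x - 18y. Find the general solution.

x(t) = -3K_1e^(-2t)sin(2t) - 2K_1e^(-2t)cos(2t) - 2K_2e^(-2t)sin(2t) + 3K_2e^(-2t)cos(2t), y(t) = 2K_1e^(-2t)sin(2t) + K_1e^(-2t)cos(2t) + K_2e^(-2t)sin(2t) - 2K_2e^(-2t)cos(2t)

Coefficient matrix A = [[14, 26], [-10, -18]].
Characteristic polynomial det(A - λI) = λ^2 + 4λ + 8 = 0.
Eigenvalues λ = -2 ± 2i (complex conjugate pair).
For λ=-2+2i: an eigenvector is (-2,1) - i(-3,2) = (-2 + 3i, 1 - 2i).
A real fundamental pair from Re and Im of e^((-2+2i)t)v: X_1 = e^(-2t)(cos(2t)·(-2,1) + sin(2t)·(-3,2)), X_2 = e^(-2t)(sin(2t)·(-2,1) - cos(2t)·(-3,2)).
General solution: K_1X_1 + K_2X_2.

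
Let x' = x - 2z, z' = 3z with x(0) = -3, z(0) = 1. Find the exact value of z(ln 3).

A = [[1,-2],[0,3]]; eigenvalues λ = 3, 1.
Eigenvectors: (-1,1) for λ=3, (1,0) for λ=1.
From the initial condition, c_1 = 1, c_2 = -2.
z(ln 3) = (1)(3^3)(1) + (-2)(3^1)(0) = 27.

27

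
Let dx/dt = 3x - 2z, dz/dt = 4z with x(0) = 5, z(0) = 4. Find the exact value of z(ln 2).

64

A = [[3,-2],[0,4]]; eigenvalues λ = 3, 4.
Eigenvectors: (-1,0) for λ=3, (-2,1) for λ=4.
From the initial condition, c_1 = -13, c_2 = 4.
z(ln 2) = (-13)(2^3)(0) + (4)(2^4)(1) = 64.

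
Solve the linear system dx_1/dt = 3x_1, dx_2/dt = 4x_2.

x_1(t) = -K_2e^(3t), x_2(t) = K_1e^(4t)

Coefficient matrix A = [[3, 0], [0, 4]].
Characteristic polynomial det(A - λI) = λ^2 - 7λ + 12 = 0.
Eigenvalues λ = 4, 3.
For λ=4: (A-λI) row 1 is [-1, 0], so an eigenvector is (0, 1).
For λ=3: (A-λI) row 2 is [0, 1], so an eigenvector is (-1, 0).
General solution: K_1e^(4t)(0,1) + K_2e^(3t)(-1,0).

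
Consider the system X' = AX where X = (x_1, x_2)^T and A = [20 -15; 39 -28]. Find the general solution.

x_1(t) = K_1e^(-4t)sin(3t) + 2K_1e^(-4t)cos(3t) + 2K_2e^(-4t)sin(3t) - K_2e^(-4t)cos(3t), x_2(t) = 2K_1e^(-4t)sin(3t) + 3K_1e^(-4t)cos(3t) + 3K_2e^(-4t)sin(3t) - 2K_2e^(-4t)cos(3t)

Coefficient matrix A = [[20, -15], [39, -28]].
Characteristic polynomial det(A - λI) = λ^2 + 8λ + 25 = 0.
Eigenvalues λ = -4 ± 3i (complex conjugate pair).
For λ=-4+3i: an eigenvector is (2,3) - i(1,2) = (2 - i, 3 - 2i).
A real fundamental pair from Re and Im of e^((-4+3i)t)v: X_1 = e^(-4t)(cos(3t)·(2,3) + sin(3t)·(1,2)), X_2 = e^(-4t)(sin(3t)·(2,3) - cos(3t)·(1,2)).
General solution: K_1X_1 + K_2X_2.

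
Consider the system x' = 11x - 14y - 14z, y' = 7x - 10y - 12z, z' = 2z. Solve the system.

x(t) = -c_1e^(-3t) + 2c_2e^(4t), y(t) = -c_1e^(-3t) + c_2e^(4t) - c_3e^(2t), z(t) = c_3e^(2t)

Coefficient matrix A = [[11, -14, -14], [7, -10, -12], [0, 0, 2]].
det(A - λI) = 0 gives eigenvalues λ = -3, 4, 2.
For λ=-3: eigenvector (-1,-1,0).
For λ=4: eigenvector (2,1,0).
For λ=2: eigenvector (0,-1,1).
General solution: c_1e^(-3t)(-1,-1,0) + c_2e^(4t)(2,1,0) + c_3e^(2t)(0,-1,1).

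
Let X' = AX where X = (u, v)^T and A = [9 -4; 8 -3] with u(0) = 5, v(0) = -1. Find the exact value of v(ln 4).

A = [[9,-4],[8,-3]]; eigenvalues λ = 1, 5.
Eigenvectors: (-1,-2) for λ=1, (1,1) for λ=5.
From the initial condition, c_1 = 6, c_2 = 11.
v(ln 4) = (6)(4^1)(-2) + (11)(4^5)(1) = 11216.

11216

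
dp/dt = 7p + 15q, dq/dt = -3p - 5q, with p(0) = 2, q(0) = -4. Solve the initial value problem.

p(t) = -16e^(t)sin(3t) + 2e^(t)cos(3t), q(t) = 6e^(t)sin(3t) - 4e^(t)cos(3t)

Coefficient matrix A = [[7, 15], [-3, -5]].
Characteristic polynomial det(A - λI) = λ^2 - 2λ + 10 = 0.
Eigenvalues λ = 1 ± 3i (complex conjugate pair).
For λ=1+3i: an eigenvector is (2,-1) - i(-1,0) = (2 + i, -1).
A real fundamental pair from Re and Im of e^((1+3i)t)v: X_1 = e^(t)(cos(3t)·(2,-1) + sin(3t)·(-1,0)), X_2 = e^(t)(sin(3t)·(2,-1) - cos(3t)·(-1,0)).
General solution: c_1X_1 + c_2X_2.
Applying p(0)=2, q(0)=-4 gives c_1=4, c_2=-6.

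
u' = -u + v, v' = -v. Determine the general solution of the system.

u(t) = -c_1e^(-t) - c_2te^(-t) + 2c_2e^(-t), v(t) = -c_2e^(-t)

Coefficient matrix A = [[-1, 1], [0, -1]].
Characteristic polynomial det(A - λI) = λ^2 + 2λ + 1 = 0.
Single eigenvalue λ = -1 with algebraic multiplicity 2.
Eigenvector v = (-1,0); generalized eigenvector w with (A-λI)w=v is (2,-1).
General solution: e^(-t)[c_1·v + c_2·(t·v + w)].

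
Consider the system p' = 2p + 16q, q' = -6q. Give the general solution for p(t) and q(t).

Coefficient matrix A = [[2, 16], [0, -6]].
Characteristic polynomial det(A - λI) = λ^2 + 4λ - 12 = 0.
Eigenvalues λ = -6, 2.
For λ=-6: (A-λI) row 1 is [8, 16], so an eigenvector is (-2, 1).
For λ=2: (A-λI) row 1 is [0, 16], so an eigenvector is (-1, 0).
General solution: c_1e^(-6t)(-2,1) + c_2e^(2t)(-1,0).

p(t) = -2c_1e^(-6t) - c_2e^(2t), q(t) = c_1e^(-6t)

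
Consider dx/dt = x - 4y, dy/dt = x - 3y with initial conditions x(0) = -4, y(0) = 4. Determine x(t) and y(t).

x(t) = -24te^(-t) - 4e^(-t), y(t) = -12te^(-t) + 4e^(-t)

Coefficient matrix A = [[1, -4], [1, -3]].
Characteristic polynomial det(A - λI) = λ^2 + 2λ + 1 = 0.
Single eigenvalue λ = -1 with algebraic multiplicity 2.
Eigenvector v = (2,1); generalized eigenvector w with (A-λI)w=v is (-3,-2).
General solution: e^(-t)[c_1·v + c_2·(t·v + w)].
Applying x(0)=-4, y(0)=4 gives c_1=-20, c_2=-12.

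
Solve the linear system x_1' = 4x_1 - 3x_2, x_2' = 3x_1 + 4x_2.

Coefficient matrix A = [[4, -3], [3, 4]].
Characteristic polynomial det(A - λI) = λ^2 - 8λ + 25 = 0.
Eigenvalues λ = 4 ± 3i (complex conjugate pair).
For λ=4+3i: an eigenvector is (0,-1) - i(1,0) = (0 - i, -1).
A real fundamental pair from Re and Im of e^((4+3i)t)v: X_1 = e^(4t)(cos(3t)·(0,-1) + sin(3t)·(1,0)), X_2 = e^(4t)(sin(3t)·(0,-1) - cos(3t)·(1,0)).
General solution: c_1X_1 + c_2X_2.

x_1(t) = c_1e^(4t)sin(3t) - c_2e^(4t)cos(3t), x_2(t) = -c_1e^(4t)cos(3t) - c_2e^(4t)sin(3t)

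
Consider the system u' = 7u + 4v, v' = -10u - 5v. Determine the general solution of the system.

Coefficient matrix A = [[7, 4], [-10, -5]].
Characteristic polynomial det(A - λI) = λ^2 - 2λ + 5 = 0.
Eigenvalues λ = 1 ± 2i (complex conjugate pair).
For λ=1+2i: an eigenvector is (1,-1) - i(1,-2) = (1 - i, -1 + 2i).
A real fundamental pair from Re and Im of e^((1+2i)t)v: X_1 = e^(t)(cos(2t)·(1,-1) + sin(2t)·(1,-2)), X_2 = e^(t)(sin(2t)·(1,-1) - cos(2t)·(1,-2)).
General solution: K_1X_1 + K_2X_2.

u(t) = K_1e^(t)sin(2t) + K_1e^(t)cos(2t) + K_2e^(t)sin(2t) - K_2e^(t)cos(2t), v(t) = -2K_1e^(t)sin(2t) - K_1e^(t)cos(2t) - K_2e^(t)sin(2t) + 2K_2e^(t)cos(2t)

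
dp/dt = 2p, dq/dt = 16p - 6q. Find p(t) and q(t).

p(t) = c_1e^(2t), q(t) = 2c_1e^(2t) + c_2e^(-6t)

Coefficient matrix A = [[2, 0], [16, -6]].
Characteristic polynomial det(A - λI) = λ^2 + 4λ - 12 = 0.
Eigenvalues λ = 2, -6.
For λ=2: (A-λI) row 2 is [16, -8], so an eigenvector is (1, 2).
For λ=-6: (A-λI) row 1 is [8, 0], so an eigenvector is (0, 1).
General solution: c_1e^(2t)(1,2) + c_2e^(-6t)(0,1).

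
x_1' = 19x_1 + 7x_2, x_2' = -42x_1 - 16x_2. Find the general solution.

Coefficient matrix A = [[19, 7], [-42, -16]].
Characteristic polynomial det(A - λI) = λ^2 - 3λ - 10 = 0.
Eigenvalues λ = -2, 5.
For λ=-2: (A-λI) row 1 is [21, 7], so an eigenvector is (-1, 3).
For λ=5: (A-λI) row 1 is [14, 7], so an eigenvector is (1, -2).
General solution: K_1e^(-2t)(-1,3) + K_2e^(5t)(1,-2).

x_1(t) = -K_1e^(-2t) + K_2e^(5t), x_2(t) = 3K_1e^(-2t) - 2K_2e^(5t)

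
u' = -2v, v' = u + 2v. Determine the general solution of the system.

Coefficient matrix A = [[0, -2], [1, 2]].
Characteristic polynomial det(A - λI) = λ^2 - 2λ + 2 = 0.
Eigenvalues λ = 1 ± i (complex conjugate pair).
For λ=1+i: an eigenvector is (-1,1) - i(-1,0) = (-1 + i, 1).
A real fundamental pair from Re and Im of e^((1+i)t)v: X_1 = e^(t)(cos(t)·(-1,1) + sin(t)·(-1,0)), X_2 = e^(t)(sin(t)·(-1,1) - cos(t)·(-1,0)).
General solution: c_1X_1 + c_2X_2.

u(t) = -c_1e^(t)sin(t) - c_1e^(t)cos(t) - c_2e^(t)sin(t) + c_2e^(t)cos(t), v(t) = c_1e^(t)cos(t) + c_2e^(t)sin(t)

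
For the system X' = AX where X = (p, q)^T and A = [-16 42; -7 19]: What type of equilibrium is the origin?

A = [[-16,42],[-7,19]]; det(A-λI) = λ^2 - 3λ - 10.
λ = 5, -2: opposite signs.

saddle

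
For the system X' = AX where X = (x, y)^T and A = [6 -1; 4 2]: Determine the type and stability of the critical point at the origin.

unstable improper node

A = [[6,-1],[4,2]]; det(A-λI) = λ^2 - 8λ + 16.
repeated λ = 4 with a single eigenvector.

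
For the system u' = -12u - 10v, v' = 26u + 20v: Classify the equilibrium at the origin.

unstable spiral

A = [[-12,-10],[26,20]]; det(A-λI) = λ^2 - 8λ + 20.
λ = 4 ± 2i: positive real part.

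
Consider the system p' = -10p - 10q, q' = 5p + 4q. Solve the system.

Coefficient matrix A = [[-10, -10], [5, 4]].
Characteristic polynomial det(A - λI) = λ^2 + 6λ + 10 = 0.
Eigenvalues λ = -3 ± i (complex conjugate pair).
For λ=-3+i: an eigenvector is (-3,2) - i(1,-1) = (-3 - i, 2 + i).
A real fundamental pair from Re and Im of e^((-3+i)t)v: X_1 = e^(-3t)(cos(t)·(-3,2) + sin(t)·(1,-1)), X_2 = e^(-3t)(sin(t)·(-3,2) - cos(t)·(1,-1)).
General solution: K_1X_1 + K_2X_2.

p(t) = K_1e^(-3t)sin(t) - 3K_1e^(-3t)cos(t) - 3K_2e^(-3t)sin(t) - K_2e^(-3t)cos(t), q(t) = -K_1e^(-3t)sin(t) + 2K_1e^(-3t)cos(t) + 2K_2e^(-3t)sin(t) + K_2e^(-3t)cos(t)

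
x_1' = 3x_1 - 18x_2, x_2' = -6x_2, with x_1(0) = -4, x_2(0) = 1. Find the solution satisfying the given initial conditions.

x_1(t) = -6e^(3t) + 2e^(-6t), x_2(t) = e^(-6t)

Coefficient matrix A = [[3, -18], [0, -6]].
Characteristic polynomial det(A - λI) = λ^2 + 3λ - 18 = 0.
Eigenvalues λ = -6, 3.
For λ=-6: (A-λI) row 1 is [9, -18], so an eigenvector is (-2, -1).
For λ=3: (A-λI) row 1 is [0, -18], so an eigenvector is (1, 0).
General solution: c_1e^(-6t)(-2,-1) + c_2e^(3t)(1,0).
Applying x_1(0)=-4, x_2(0)=1 gives c_1=-1, c_2=-6.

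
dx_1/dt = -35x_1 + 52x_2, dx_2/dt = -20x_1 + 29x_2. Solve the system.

Coefficient matrix A = [[-35, 52], [-20, 29]].
Characteristic polynomial det(A - λI) = λ^2 + 6λ + 25 = 0.
Eigenvalues λ = -3 ± 4i (complex conjugate pair).
For λ=-3+4i: an eigenvector is (-2,-1) - i(3,2) = (-2 - 3i, -1 - 2i).
A real fundamental pair from Re and Im of e^((-3+4i)t)v: X_1 = e^(-3t)(cos(4t)·(-2,-1) + sin(4t)·(3,2)), X_2 = e^(-3t)(sin(4t)·(-2,-1) - cos(4t)·(3,2)).
General solution: K_1X_1 + K_2X_2.

x_1(t) = 3K_1e^(-3t)sin(4t) - 2K_1e^(-3t)cos(4t) - 2K_2e^(-3t)sin(4t) - 3K_2e^(-3t)cos(4t), x_2(t) = 2K_1e^(-3t)sin(4t) - K_1e^(-3t)cos(4t) - K_2e^(-3t)sin(4t) - 2K_2e^(-3t)cos(4t)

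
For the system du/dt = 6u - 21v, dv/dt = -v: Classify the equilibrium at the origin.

A = [[6,-21],[0,-1]]; det(A-λI) = λ^2 - 5λ - 6.
λ = -1, 6: opposite signs.

saddle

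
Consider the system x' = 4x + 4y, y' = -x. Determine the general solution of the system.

x(t) = -2K_1e^(2t) - 2K_2te^(2t) + K_2e^(2t), y(t) = K_1e^(2t) + K_2te^(2t) - K_2e^(2t)

Coefficient matrix A = [[4, 4], [-1, 0]].
Characteristic polynomial det(A - λI) = λ^2 - 4λ + 4 = 0.
Single eigenvalue λ = 2 with algebraic multiplicity 2.
Eigenvector v = (-2,1); generalized eigenvector w with (A-λI)w=v is (1,-1).
General solution: e^(2t)[K_1·v + K_2·(t·v + w)].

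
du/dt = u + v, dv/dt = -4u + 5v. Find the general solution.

u(t) = K_1e^(3t) + K_2te^(3t) + K_2e^(3t), v(t) = 2K_1e^(3t) + 2K_2te^(3t) + 3K_2e^(3t)

Coefficient matrix A = [[1, 1], [-4, 5]].
Characteristic polynomial det(A - λI) = λ^2 - 6λ + 9 = 0.
Single eigenvalue λ = 3 with algebraic multiplicity 2.
Eigenvector v = (1,2); generalized eigenvector w with (A-λI)w=v is (1,3).
General solution: e^(3t)[K_1·v + K_2·(t·v + w)].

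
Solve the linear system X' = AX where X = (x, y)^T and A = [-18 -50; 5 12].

Coefficient matrix A = [[-18, -50], [5, 12]].
Characteristic polynomial det(A - λI) = λ^2 + 6λ + 34 = 0.
Eigenvalues λ = -3 ± 5i (complex conjugate pair).
For λ=-3+5i: an eigenvector is (-3,1) - i(-1,0) = (-3 + i, 1).
A real fundamental pair from Re and Im of e^((-3+5i)t)v: X_1 = e^(-3t)(cos(5t)·(-3,1) + sin(5t)·(-1,0)), X_2 = e^(-3t)(sin(5t)·(-3,1) - cos(5t)·(-1,0)).
General solution: K_1X_1 + K_2X_2.

x(t) = -K_1e^(-3t)sin(5t) - 3K_1e^(-3t)cos(5t) - 3K_2e^(-3t)sin(5t) + K_2e^(-3t)cos(5t), y(t) = K_1e^(-3t)cos(5t) + K_2e^(-3t)sin(5t)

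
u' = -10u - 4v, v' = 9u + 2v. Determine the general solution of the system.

Coefficient matrix A = [[-10, -4], [9, 2]].
Characteristic polynomial det(A - λI) = λ^2 + 8λ + 16 = 0.
Single eigenvalue λ = -4 with algebraic multiplicity 2.
Eigenvector v = (-2,3); generalized eigenvector w with (A-λI)w=v is (-1,2).
General solution: e^(-4t)[K_1·v + K_2·(t·v + w)].

u(t) = -2K_1e^(-4t) - 2K_2te^(-4t) - K_2e^(-4t), v(t) = 3K_1e^(-4t) + 3K_2te^(-4t) + 2K_2e^(-4t)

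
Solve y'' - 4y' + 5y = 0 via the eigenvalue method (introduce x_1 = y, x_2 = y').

Let x_1 = y, x_2 = y'. Then x_1' = x_2 and x_2' = -5x_1 + 4x_2.
A = [[0,1],[-5,4]]; det(A-λI) = λ^2 - 4λ + 5.
Eigenvalues λ = 2 ± i.

y(t) = K_1e^(2t)cos(t) + K_2e^(2t)sin(t)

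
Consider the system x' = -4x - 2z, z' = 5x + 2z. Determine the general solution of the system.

Coefficient matrix A = [[-4, -2], [5, 2]].
Characteristic polynomial det(A - λI) = λ^2 + 2λ + 2 = 0.
Eigenvalues λ = -1 ± i (complex conjugate pair).
For λ=-1+i: an eigenvector is (1,-1) - i(-1,2) = (1 + i, -1 - 2i).
A real fundamental pair from Re and Im of e^((-1+i)t)v: X_1 = e^(-t)(cos(t)·(1,-1) + sin(t)·(-1,2)), X_2 = e^(-t)(sin(t)·(1,-1) - cos(t)·(-1,2)).
General solution: c_1X_1 + c_2X_2.

x(t) = -c_1e^(-t)sin(t) + c_1e^(-t)cos(t) + c_2e^(-t)sin(t) + c_2e^(-t)cos(t), z(t) = 2c_1e^(-t)sin(t) - c_1e^(-t)cos(t) - c_2e^(-t)sin(t) - 2c_2e^(-t)cos(t)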